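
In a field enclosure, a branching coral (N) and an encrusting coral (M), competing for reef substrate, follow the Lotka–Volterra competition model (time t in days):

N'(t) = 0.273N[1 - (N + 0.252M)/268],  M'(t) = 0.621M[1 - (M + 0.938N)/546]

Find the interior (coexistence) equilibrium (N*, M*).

N* ≈ 171, M* ≈ 386

Setting both brackets to zero gives the nullclines N + 0.252M = 268 and 0.938N + M = 546.
Substituting M = 546 - 0.938N into the first: N(1 - 0.252·0.938) = 268 - 0.252·546.
So N* = 130/0.764 = 171, and then M* = 546 - 0.938·171 = 386.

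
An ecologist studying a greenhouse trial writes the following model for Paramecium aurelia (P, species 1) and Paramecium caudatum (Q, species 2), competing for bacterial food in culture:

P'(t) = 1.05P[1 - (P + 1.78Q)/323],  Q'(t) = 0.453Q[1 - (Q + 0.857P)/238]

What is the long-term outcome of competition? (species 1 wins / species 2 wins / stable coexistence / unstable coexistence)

Compare the nullcline intercepts: K1/α12 = 323/1.78 = 181 < K2 = 238; K2/α21 = 238/0.857 = 278 < K1 = 323.
Since both are reversed, neither can invade when rare; the interior point is a saddle.

unstable coexistence (outcome depends on initial conditions)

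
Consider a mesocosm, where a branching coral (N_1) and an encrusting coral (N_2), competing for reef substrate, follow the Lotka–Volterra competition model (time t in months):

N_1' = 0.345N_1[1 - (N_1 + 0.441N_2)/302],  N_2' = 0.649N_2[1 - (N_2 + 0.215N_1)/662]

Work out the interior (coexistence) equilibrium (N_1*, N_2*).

Setting both brackets to zero gives the nullclines N_1 + 0.441N_2 = 302 and 0.215N_1 + N_2 = 662.
Substituting N_2 = 662 - 0.215N_1 into the first: N_1(1 - 0.441·0.215) = 302 - 0.441·662.
So N_1* = 10.1/0.905 = 11.1, and then N_2* = 662 - 0.215·11.1 = 660.

N_1* ≈ 11.1, N_2* ≈ 660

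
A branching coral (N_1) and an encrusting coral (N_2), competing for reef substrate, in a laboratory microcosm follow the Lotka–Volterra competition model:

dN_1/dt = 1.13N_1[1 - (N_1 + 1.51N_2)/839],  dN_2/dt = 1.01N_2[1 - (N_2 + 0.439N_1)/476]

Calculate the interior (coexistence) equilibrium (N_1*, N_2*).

Setting both brackets to zero gives the nullclines N_1 + 1.51N_2 = 839 and 0.439N_1 + N_2 = 476.
Substituting N_2 = 476 - 0.439N_1 into the first: N_1(1 - 1.51·0.439) = 839 - 1.51·476.
So N_1* = 120/0.337 = 357, and then N_2* = 476 - 0.439·357 = 319.

N_1* ≈ 357, N_2* ≈ 319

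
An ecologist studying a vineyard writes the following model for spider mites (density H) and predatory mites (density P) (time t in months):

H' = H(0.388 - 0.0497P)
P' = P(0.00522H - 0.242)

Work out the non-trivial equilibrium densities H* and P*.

H* ≈ 46.4, P* ≈ 7.81

Set dP/dt = 0 with P > 0: 0.00522H - 0.242 = 0, so H* = 0.242/0.00522 = 46.4.
Set dH/dt = 0 with H > 0: 0.388 - 0.0497P = 0, so P* = 0.388/0.0497 = 7.81.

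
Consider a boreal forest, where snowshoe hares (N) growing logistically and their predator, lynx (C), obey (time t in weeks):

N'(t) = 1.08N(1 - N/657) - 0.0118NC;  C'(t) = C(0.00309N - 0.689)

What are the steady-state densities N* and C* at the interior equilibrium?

N* ≈ 223, C* ≈ 60.5

From dC/dt = 0 with C > 0: 0.00309N* = 0.689, so N* = 223.
Substitute into dN/dt = 0: 1.08(1 - 223/657) = 0.0118C*.
The bracket is 0.661, giving C* = 0.713/0.0118 = 60.5.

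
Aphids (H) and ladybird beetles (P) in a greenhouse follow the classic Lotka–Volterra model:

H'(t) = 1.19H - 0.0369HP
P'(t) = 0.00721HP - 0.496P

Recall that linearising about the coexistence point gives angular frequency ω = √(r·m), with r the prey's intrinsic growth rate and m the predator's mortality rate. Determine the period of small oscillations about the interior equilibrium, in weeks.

Here r = 1.19 and m = 0.496, so r·m = 0.59.
ω = √0.59 = 0.768 per week, hence T = 2π/ω ≈ 8.18 weeks.

T ≈ 8.18 weeks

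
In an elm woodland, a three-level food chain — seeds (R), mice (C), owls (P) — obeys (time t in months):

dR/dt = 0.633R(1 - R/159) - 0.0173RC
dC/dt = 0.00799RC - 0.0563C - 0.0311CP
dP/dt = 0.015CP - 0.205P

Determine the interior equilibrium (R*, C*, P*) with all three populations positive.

R* ≈ 99.6, C* ≈ 13.7, P* ≈ 23.8

From dP/dt = 0: 0.015C* = 0.205, so C* = 13.7.
From dR/dt = 0: 0.633(1 - R*/159) = 0.0173·13.7, giving R* = 159·(1 - 0.374) = 99.6.
From dC/dt = 0: 0.00799·99.6 - 0.0563 = 0.0311P*, so P* = 0.74/0.0311 = 23.8.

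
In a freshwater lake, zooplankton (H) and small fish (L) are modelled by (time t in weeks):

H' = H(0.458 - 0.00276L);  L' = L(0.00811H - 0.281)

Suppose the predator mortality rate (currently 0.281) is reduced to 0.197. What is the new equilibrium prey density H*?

H* ≈ 24.3

At the interior fixed point, setting dL/dt = 0 with L > 0 fixes H* = (predator death rate)/(HL coefficient) — independent of the other coefficients.
With the change, H* = 0.197/0.00811 = 24.3; it falls from 34.6.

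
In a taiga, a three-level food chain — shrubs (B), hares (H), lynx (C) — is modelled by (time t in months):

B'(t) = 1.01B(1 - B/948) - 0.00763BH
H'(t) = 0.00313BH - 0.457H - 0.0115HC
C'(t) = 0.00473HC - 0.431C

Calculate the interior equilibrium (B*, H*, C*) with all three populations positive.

From dC/dt = 0: 0.00473H* = 0.431, so H* = 91.1.
From dB/dt = 0: 1.01(1 - B*/948) = 0.00763·91.1, giving B* = 948·(1 - 0.688) = 295.
From dH/dt = 0: 0.00313·295 - 0.457 = 0.0115C*, so C* = 0.468/0.0115 = 40.7.

B* ≈ 295, H* ≈ 91.1, C* ≈ 40.7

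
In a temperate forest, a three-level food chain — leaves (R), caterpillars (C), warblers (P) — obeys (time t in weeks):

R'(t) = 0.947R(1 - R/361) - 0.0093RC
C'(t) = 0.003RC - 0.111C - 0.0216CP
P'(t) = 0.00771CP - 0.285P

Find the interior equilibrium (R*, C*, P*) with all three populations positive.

R* ≈ 230, C* ≈ 37, P* ≈ 26.8

From dP/dt = 0: 0.00771C* = 0.285, so C* = 37.
From dR/dt = 0: 0.947(1 - R*/361) = 0.0093·37, giving R* = 361·(1 - 0.363) = 230.
From dC/dt = 0: 0.003·230 - 0.111 = 0.0216P*, so P* = 0.579/0.0216 = 26.8.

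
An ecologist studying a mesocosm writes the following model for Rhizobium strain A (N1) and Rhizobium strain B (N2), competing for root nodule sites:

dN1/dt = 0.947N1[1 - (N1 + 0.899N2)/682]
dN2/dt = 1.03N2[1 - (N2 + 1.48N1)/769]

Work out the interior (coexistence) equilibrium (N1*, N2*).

N1* ≈ 28.2, N2* ≈ 727

Setting both brackets to zero gives the nullclines N1 + 0.899N2 = 682 and 1.48N1 + N2 = 769.
Substituting N2 = 769 - 1.48N1 into the first: N1(1 - 0.899·1.48) = 682 - 0.899·769.
So N1* = -9.33/-0.331 = 28.2, and then N2* = 769 - 1.48·28.2 = 727.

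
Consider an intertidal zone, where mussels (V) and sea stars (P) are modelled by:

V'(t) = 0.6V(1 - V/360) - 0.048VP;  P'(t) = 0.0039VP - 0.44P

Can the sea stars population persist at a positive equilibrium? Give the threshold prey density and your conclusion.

The predator equation gives dP/dt > 0 only when V > 0.44/0.0039 = 113.
Without the predator, V → K = 360. Since 360 > 113, the predator can invade and persist.

Threshold V = 113; K > 113, so yes, the predator persists.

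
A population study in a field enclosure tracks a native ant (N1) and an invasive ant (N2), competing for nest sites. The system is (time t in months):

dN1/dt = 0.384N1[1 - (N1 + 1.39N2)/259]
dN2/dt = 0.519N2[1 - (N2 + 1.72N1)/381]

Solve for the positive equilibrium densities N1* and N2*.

N1* ≈ 195, N2* ≈ 46.4

Setting both brackets to zero gives the nullclines N1 + 1.39N2 = 259 and 1.72N1 + N2 = 381.
Substituting N2 = 381 - 1.72N1 into the first: N1(1 - 1.39·1.72) = 259 - 1.39·381.
So N1* = -271/-1.39 = 195, and then N2* = 381 - 1.72·195 = 46.4.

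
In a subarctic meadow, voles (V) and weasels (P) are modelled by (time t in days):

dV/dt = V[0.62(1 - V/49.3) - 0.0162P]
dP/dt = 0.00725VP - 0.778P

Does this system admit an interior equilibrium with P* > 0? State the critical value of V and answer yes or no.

Threshold V = 107; K < 107, so no, the predator goes extinct.

The predator equation gives dP/dt > 0 only when V > 0.778/0.00725 = 107.
Without the predator, V → K = 49.3. Since 49.3 < 107, the predator cannot invade.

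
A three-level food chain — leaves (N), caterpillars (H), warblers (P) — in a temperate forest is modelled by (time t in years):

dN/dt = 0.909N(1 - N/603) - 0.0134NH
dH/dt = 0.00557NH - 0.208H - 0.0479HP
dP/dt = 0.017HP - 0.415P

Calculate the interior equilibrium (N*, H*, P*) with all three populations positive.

N* ≈ 386, H* ≈ 24.4, P* ≈ 40.5

From dP/dt = 0: 0.017H* = 0.415, so H* = 24.4.
From dN/dt = 0: 0.909(1 - N*/603) = 0.0134·24.4, giving N* = 603·(1 - 0.36) = 386.
From dH/dt = 0: 0.00557·386 - 0.208 = 0.0479P*, so P* = 1.94/0.0479 = 40.5.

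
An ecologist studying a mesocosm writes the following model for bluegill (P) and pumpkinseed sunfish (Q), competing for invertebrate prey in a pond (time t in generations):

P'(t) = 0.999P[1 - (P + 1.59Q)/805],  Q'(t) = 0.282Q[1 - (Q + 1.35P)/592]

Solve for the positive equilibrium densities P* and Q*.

P* ≈ 119, Q* ≈ 432

Setting both brackets to zero gives the nullclines P + 1.59Q = 805 and 1.35P + Q = 592.
Substituting Q = 592 - 1.35P into the first: P(1 - 1.59·1.35) = 805 - 1.59·592.
So P* = -136/-1.15 = 119, and then Q* = 592 - 1.35·119 = 432.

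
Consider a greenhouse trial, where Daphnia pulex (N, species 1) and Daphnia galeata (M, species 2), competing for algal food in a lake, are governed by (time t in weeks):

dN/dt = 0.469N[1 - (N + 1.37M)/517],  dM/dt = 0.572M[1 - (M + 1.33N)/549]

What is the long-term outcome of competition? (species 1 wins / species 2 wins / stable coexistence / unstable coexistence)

unstable coexistence (outcome depends on initial conditions)

Compare the nullcline intercepts: K1/α12 = 517/1.37 = 377 < K2 = 549; K2/α21 = 549/1.33 = 413 < K1 = 517.
Since both are reversed, neither can invade when rare; the interior point is a saddle.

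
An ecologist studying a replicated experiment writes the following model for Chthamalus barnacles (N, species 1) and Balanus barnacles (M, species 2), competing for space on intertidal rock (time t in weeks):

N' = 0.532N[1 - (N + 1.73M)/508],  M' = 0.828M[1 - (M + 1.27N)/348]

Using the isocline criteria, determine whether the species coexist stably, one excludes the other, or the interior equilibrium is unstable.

unstable coexistence (outcome depends on initial conditions)

Compare the nullcline intercepts: K1/α12 = 508/1.73 = 294 < K2 = 348; K2/α21 = 348/1.27 = 274 < K1 = 508.
Since both are reversed, neither can invade when rare; the interior point is a saddle.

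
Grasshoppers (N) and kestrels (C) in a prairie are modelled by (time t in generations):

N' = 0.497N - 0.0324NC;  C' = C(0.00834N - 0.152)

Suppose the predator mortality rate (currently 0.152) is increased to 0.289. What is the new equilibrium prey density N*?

N* ≈ 34.7

At the interior fixed point, setting dC/dt = 0 with C > 0 fixes N* = (predator death rate)/(NC coefficient) — independent of the other coefficients.
With the change, N* = 0.289/0.00834 = 34.7; it rises from 18.2.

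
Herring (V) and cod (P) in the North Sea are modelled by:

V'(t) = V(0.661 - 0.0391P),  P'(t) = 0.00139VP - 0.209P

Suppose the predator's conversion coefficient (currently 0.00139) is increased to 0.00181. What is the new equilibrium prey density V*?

V* ≈ 115

At the interior fixed point, setting dP/dt = 0 with P > 0 fixes V* = (predator death rate)/(VP coefficient) — independent of the other coefficients.
With the change, V* = 0.209/0.00181 = 115; it falls from 150.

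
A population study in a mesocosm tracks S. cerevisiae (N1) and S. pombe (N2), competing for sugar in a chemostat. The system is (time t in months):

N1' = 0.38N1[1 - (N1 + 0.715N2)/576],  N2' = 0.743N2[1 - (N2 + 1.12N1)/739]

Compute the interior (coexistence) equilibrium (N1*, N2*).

N1* ≈ 239, N2* ≈ 471

Setting both brackets to zero gives the nullclines N1 + 0.715N2 = 576 and 1.12N1 + N2 = 739.
Substituting N2 = 739 - 1.12N1 into the first: N1(1 - 0.715·1.12) = 576 - 0.715·739.
So N1* = 47.6/0.199 = 239, and then N2* = 739 - 1.12·239 = 471.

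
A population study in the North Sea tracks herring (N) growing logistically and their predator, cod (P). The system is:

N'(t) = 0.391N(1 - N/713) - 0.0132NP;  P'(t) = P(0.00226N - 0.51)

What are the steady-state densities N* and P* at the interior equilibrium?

From dP/dt = 0 with P > 0: 0.00226N* = 0.51, so N* = 226.
Substitute into dN/dt = 0: 0.391(1 - 226/713) = 0.0132P*.
The bracket is 0.684, giving P* = 0.267/0.0132 = 20.2.

N* ≈ 226, P* ≈ 20.2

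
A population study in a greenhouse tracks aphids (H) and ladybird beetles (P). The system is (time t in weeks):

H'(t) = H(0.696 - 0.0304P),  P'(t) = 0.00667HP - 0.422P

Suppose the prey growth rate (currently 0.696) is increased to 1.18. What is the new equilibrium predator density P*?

At the interior fixed point, setting dH/dt = 0 with H > 0 fixes P* = (prey growth rate)/(HP coefficient) — independent of the other coefficients.
With the change, P* = 1.18/0.0304 = 38.8; it rises from 22.9.

P* ≈ 38.8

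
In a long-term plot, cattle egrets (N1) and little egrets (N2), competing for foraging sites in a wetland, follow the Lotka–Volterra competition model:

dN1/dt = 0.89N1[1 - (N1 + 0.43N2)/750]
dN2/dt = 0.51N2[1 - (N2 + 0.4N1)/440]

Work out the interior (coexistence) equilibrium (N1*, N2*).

N1* ≈ 677, N2* ≈ 169

Setting both brackets to zero gives the nullclines N1 + 0.43N2 = 750 and 0.4N1 + N2 = 440.
Substituting N2 = 440 - 0.4N1 into the first: N1(1 - 0.43·0.4) = 750 - 0.43·440.
So N1* = 561/0.828 = 677, and then N2* = 440 - 0.4·677 = 169.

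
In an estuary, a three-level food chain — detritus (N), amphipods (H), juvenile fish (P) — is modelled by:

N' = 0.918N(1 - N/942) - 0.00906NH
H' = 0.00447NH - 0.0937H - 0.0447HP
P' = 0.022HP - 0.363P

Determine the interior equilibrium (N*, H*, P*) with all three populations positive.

N* ≈ 789, H* ≈ 16.5, P* ≈ 76.8

From dP/dt = 0: 0.022H* = 0.363, so H* = 16.5.
From dN/dt = 0: 0.918(1 - N*/942) = 0.00906·16.5, giving N* = 942·(1 - 0.163) = 789.
From dH/dt = 0: 0.00447·789 - 0.0937 = 0.0447P*, so P* = 3.43/0.0447 = 76.8.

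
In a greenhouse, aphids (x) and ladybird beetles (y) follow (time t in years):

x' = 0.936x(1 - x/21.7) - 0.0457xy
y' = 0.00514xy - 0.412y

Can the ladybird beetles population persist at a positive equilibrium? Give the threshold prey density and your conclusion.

The predator equation gives dy/dt > 0 only when x > 0.412/0.00514 = 80.2.
Without the predator, x → K = 21.7. Since 21.7 < 80.2, the predator cannot invade.

Threshold x = 80.2; K < 80.2, so no, the predator goes extinct.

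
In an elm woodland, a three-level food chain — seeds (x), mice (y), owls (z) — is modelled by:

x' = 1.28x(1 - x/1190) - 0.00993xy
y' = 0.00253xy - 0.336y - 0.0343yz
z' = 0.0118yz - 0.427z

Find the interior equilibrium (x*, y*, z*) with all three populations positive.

From dz/dt = 0: 0.0118y* = 0.427, so y* = 36.2.
From dx/dt = 0: 1.28(1 - x*/1190) = 0.00993·36.2, giving x* = 1190·(1 - 0.281) = 856.
From dy/dt = 0: 0.00253·856 - 0.336 = 0.0343z*, so z* = 1.83/0.0343 = 53.3.

x* ≈ 856, y* ≈ 36.2, z* ≈ 53.3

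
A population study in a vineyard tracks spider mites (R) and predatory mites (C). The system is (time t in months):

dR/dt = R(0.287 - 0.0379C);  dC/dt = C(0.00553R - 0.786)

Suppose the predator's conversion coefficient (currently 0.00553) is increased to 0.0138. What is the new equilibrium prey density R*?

At the interior fixed point, setting dC/dt = 0 with C > 0 fixes R* = (predator death rate)/(RC coefficient) — independent of the other coefficients.
With the change, R* = 0.786/0.0138 = 57; it falls from 142.

R* ≈ 57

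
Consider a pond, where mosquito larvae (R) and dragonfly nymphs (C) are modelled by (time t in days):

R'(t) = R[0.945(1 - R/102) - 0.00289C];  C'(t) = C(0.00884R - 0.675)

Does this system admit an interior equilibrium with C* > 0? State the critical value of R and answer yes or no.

The predator equation gives dC/dt > 0 only when R > 0.675/0.00884 = 76.4.
Without the predator, R → K = 102. Since 102 > 76.4, the predator can invade and persist.

Threshold R = 76.4; K > 76.4, so yes, the predator persists.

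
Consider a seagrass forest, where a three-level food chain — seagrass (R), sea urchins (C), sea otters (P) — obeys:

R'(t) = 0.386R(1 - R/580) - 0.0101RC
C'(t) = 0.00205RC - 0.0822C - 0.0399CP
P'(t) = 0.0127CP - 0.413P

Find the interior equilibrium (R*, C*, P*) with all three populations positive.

From dP/dt = 0: 0.0127C* = 0.413, so C* = 32.5.
From dR/dt = 0: 0.386(1 - R*/580) = 0.0101·32.5, giving R* = 580·(1 - 0.851) = 86.5.
From dC/dt = 0: 0.00205·86.5 - 0.0822 = 0.0399P*, so P* = 0.0951/0.0399 = 2.38.

R* ≈ 86.5, C* ≈ 32.5, P* ≈ 2.38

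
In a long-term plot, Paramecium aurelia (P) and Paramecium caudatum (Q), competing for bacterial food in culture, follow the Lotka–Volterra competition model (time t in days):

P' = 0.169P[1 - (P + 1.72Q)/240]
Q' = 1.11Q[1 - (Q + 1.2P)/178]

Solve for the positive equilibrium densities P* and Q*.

P* ≈ 62.2, Q* ≈ 103

Setting both brackets to zero gives the nullclines P + 1.72Q = 240 and 1.2P + Q = 178.
Substituting Q = 178 - 1.2P into the first: P(1 - 1.72·1.2) = 240 - 1.72·178.
So P* = -66.2/-1.06 = 62.2, and then Q* = 178 - 1.2·62.2 = 103.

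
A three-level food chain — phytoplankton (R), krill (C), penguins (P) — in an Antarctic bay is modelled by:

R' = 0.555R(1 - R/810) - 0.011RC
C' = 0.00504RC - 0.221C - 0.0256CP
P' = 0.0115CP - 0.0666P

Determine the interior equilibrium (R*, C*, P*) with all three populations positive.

R* ≈ 717, C* ≈ 5.79, P* ≈ 133

From dP/dt = 0: 0.0115C* = 0.0666, so C* = 5.79.
From dR/dt = 0: 0.555(1 - R*/810) = 0.011·5.79, giving R* = 810·(1 - 0.115) = 717.
From dC/dt = 0: 0.00504·717 - 0.221 = 0.0256P*, so P* = 3.39/0.0256 = 133.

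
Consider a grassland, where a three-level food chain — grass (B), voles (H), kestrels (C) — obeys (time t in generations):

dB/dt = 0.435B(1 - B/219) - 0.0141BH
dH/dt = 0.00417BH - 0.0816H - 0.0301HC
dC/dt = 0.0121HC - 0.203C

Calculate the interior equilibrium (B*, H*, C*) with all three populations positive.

From dC/dt = 0: 0.0121H* = 0.203, so H* = 16.8.
From dB/dt = 0: 0.435(1 - B*/219) = 0.0141·16.8, giving B* = 219·(1 - 0.544) = 99.9.
From dH/dt = 0: 0.00417·99.9 - 0.0816 = 0.0301C*, so C* = 0.335/0.0301 = 11.1.

B* ≈ 99.9, H* ≈ 16.8, C* ≈ 11.1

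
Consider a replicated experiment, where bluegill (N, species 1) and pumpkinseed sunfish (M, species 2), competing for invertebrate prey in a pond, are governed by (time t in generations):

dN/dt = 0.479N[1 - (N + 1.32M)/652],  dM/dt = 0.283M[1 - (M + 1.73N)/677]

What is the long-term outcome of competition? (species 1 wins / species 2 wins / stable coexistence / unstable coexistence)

unstable coexistence (outcome depends on initial conditions)

Compare the nullcline intercepts: K1/α12 = 652/1.32 = 494 < K2 = 677; K2/α21 = 677/1.73 = 391 < K1 = 652.
Since both are reversed, neither can invade when rare; the interior point is a saddle.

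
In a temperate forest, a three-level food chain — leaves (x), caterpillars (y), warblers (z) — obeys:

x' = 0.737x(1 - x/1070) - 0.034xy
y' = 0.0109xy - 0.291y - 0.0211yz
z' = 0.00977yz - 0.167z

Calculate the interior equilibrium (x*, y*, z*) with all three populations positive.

From dz/dt = 0: 0.00977y* = 0.167, so y* = 17.1.
From dx/dt = 0: 0.737(1 - x*/1070) = 0.034·17.1, giving x* = 1070·(1 - 0.789) = 226.
From dy/dt = 0: 0.0109·226 - 0.291 = 0.0211z*, so z* = 2.18/0.0211 = 103.

x* ≈ 226, y* ≈ 17.1, z* ≈ 103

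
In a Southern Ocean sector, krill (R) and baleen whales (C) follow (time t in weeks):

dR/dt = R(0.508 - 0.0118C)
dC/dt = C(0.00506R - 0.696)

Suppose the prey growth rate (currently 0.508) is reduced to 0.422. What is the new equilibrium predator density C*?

At the interior fixed point, setting dR/dt = 0 with R > 0 fixes C* = (prey growth rate)/(RC coefficient) — independent of the other coefficients.
With the change, C* = 0.422/0.0118 = 35.8; it falls from 43.1.

C* ≈ 35.8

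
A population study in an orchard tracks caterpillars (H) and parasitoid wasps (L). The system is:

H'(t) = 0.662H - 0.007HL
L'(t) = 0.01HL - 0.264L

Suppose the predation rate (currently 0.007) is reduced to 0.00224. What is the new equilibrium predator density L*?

At the interior fixed point, setting dH/dt = 0 with H > 0 fixes L* = (prey growth rate)/(HL coefficient) — independent of the other coefficients.
With the change, L* = 0.662/0.00224 = 296; it rises from 94.6.

L* ≈ 296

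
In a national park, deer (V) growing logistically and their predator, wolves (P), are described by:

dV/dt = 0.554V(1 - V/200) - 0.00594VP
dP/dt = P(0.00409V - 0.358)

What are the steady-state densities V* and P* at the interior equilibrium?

V* ≈ 87.5, P* ≈ 52.4

From dP/dt = 0 with P > 0: 0.00409V* = 0.358, so V* = 87.5.
Substitute into dV/dt = 0: 0.554(1 - 87.5/200) = 0.00594P*.
The bracket is 0.562, giving P* = 0.312/0.00594 = 52.4.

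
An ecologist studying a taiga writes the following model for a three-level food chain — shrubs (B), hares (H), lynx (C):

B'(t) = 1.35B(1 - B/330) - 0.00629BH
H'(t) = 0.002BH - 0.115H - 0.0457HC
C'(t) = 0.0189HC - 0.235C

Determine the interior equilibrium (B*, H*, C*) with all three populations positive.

B* ≈ 311, H* ≈ 12.4, C* ≈ 11.1

From dC/dt = 0: 0.0189H* = 0.235, so H* = 12.4.
From dB/dt = 0: 1.35(1 - B*/330) = 0.00629·12.4, giving B* = 330·(1 - 0.0579) = 311.
From dH/dt = 0: 0.002·311 - 0.115 = 0.0457C*, so C* = 0.507/0.0457 = 11.1.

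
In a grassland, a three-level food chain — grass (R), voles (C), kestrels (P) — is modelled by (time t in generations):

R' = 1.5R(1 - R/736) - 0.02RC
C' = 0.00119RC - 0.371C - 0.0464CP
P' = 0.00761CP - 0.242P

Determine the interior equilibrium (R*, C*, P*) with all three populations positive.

From dP/dt = 0: 0.00761C* = 0.242, so C* = 31.8.
From dR/dt = 0: 1.5(1 - R*/736) = 0.02·31.8, giving R* = 736·(1 - 0.424) = 424.
From dC/dt = 0: 0.00119·424 - 0.371 = 0.0464P*, so P* = 0.133/0.0464 = 2.88.

R* ≈ 424, C* ≈ 31.8, P* ≈ 2.88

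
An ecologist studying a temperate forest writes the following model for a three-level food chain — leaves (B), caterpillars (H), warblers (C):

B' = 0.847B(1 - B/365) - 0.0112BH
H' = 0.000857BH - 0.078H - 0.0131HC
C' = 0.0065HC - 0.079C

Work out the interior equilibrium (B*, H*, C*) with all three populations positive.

B* ≈ 306, H* ≈ 12.2, C* ≈ 14.1

From dC/dt = 0: 0.0065H* = 0.079, so H* = 12.2.
From dB/dt = 0: 0.847(1 - B*/365) = 0.0112·12.2, giving B* = 365·(1 - 0.161) = 306.
From dH/dt = 0: 0.000857·306 - 0.078 = 0.0131C*, so C* = 0.185/0.0131 = 14.1.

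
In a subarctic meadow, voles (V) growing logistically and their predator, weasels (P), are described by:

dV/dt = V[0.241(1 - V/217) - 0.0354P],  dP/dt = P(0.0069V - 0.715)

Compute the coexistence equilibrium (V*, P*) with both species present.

V* ≈ 104, P* ≈ 3.56

From dP/dt = 0 with P > 0: 0.0069V* = 0.715, so V* = 104.
Substitute into dV/dt = 0: 0.241(1 - 104/217) = 0.0354P*.
The bracket is 0.522, giving P* = 0.126/0.0354 = 3.56.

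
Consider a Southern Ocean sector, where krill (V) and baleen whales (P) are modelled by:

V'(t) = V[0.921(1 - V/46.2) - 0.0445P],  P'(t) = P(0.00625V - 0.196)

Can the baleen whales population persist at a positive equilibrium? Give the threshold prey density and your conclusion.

Threshold V = 31.4; K > 31.4, so yes, the predator persists.

The predator equation gives dP/dt > 0 only when V > 0.196/0.00625 = 31.4.
Without the predator, V → K = 46.2. Since 46.2 > 31.4, the predator can invade and persist.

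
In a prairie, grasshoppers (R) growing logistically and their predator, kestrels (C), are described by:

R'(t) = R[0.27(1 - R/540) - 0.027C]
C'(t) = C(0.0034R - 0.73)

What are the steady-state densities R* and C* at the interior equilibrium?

From dC/dt = 0 with C > 0: 0.0034R* = 0.73, so R* = 215.
Substitute into dR/dt = 0: 0.27(1 - 215/540) = 0.027C*.
The bracket is 0.602, giving C* = 0.163/0.027 = 6.02.

R* ≈ 215, C* ≈ 6.02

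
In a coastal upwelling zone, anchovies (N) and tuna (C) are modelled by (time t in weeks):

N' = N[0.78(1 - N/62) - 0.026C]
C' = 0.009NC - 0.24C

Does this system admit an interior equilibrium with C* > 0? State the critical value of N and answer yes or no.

Threshold N = 26.7; K > 26.7, so yes, the predator persists.

The predator equation gives dC/dt > 0 only when N > 0.24/0.009 = 26.7.
Without the predator, N → K = 62. Since 62 > 26.7, the predator can invade and persist.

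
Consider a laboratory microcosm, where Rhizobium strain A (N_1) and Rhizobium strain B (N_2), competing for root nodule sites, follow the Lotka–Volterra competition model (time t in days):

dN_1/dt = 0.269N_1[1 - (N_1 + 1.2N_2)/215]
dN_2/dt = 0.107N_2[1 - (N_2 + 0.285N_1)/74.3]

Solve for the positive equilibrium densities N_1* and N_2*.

N_1* ≈ 191, N_2* ≈ 19.8

Setting both brackets to zero gives the nullclines N_1 + 1.2N_2 = 215 and 0.285N_1 + N_2 = 74.3.
Substituting N_2 = 74.3 - 0.285N_1 into the first: N_1(1 - 1.2·0.285) = 215 - 1.2·74.3.
So N_1* = 126/0.658 = 191, and then N_2* = 74.3 - 0.285·191 = 19.8.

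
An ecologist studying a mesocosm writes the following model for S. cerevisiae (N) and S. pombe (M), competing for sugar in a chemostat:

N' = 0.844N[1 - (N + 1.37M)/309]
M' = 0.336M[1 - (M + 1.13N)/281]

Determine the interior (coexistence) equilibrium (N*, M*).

Setting both brackets to zero gives the nullclines N + 1.37M = 309 and 1.13N + M = 281.
Substituting M = 281 - 1.13N into the first: N(1 - 1.37·1.13) = 309 - 1.37·281.
So N* = -76/-0.548 = 139, and then M* = 281 - 1.13·139 = 124.

N* ≈ 139, M* ≈ 124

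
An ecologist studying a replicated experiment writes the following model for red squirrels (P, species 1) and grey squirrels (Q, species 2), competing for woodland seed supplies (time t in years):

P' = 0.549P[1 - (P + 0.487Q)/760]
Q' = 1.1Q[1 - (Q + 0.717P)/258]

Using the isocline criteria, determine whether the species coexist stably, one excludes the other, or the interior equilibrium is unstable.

species 1 excludes species 2

Compare the nullcline intercepts: K1/α12 = 760/0.487 = 1560 > K2 = 258; K2/α21 = 258/0.717 = 360 < K1 = 760.
Since the inequalities point opposite ways, species 1 can invade but species 2 cannot.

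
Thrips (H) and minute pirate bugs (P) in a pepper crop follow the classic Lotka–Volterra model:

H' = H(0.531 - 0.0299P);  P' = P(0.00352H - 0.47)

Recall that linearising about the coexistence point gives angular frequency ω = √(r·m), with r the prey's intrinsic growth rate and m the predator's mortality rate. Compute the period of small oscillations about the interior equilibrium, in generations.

Here r = 0.531 and m = 0.47, so r·m = 0.25.
ω = √0.25 = 0.5 per generation, hence T = 2π/ω ≈ 12.6 generations.

T ≈ 12.6 generations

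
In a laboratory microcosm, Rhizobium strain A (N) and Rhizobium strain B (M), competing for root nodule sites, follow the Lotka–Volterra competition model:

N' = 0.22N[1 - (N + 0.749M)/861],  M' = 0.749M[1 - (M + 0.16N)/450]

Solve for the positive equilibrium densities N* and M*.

N* ≈ 595, M* ≈ 355

Setting both brackets to zero gives the nullclines N + 0.749M = 861 and 0.16N + M = 450.
Substituting M = 450 - 0.16N into the first: N(1 - 0.749·0.16) = 861 - 0.749·450.
So N* = 524/0.88 = 595, and then M* = 450 - 0.16·595 = 355.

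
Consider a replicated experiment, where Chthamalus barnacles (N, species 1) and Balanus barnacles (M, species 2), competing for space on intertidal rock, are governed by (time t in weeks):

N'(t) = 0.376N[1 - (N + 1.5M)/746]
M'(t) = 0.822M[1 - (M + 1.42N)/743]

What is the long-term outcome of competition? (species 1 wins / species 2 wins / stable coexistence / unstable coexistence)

unstable coexistence (outcome depends on initial conditions)

Compare the nullcline intercepts: K1/α12 = 746/1.5 = 497 < K2 = 743; K2/α21 = 743/1.42 = 523 < K1 = 746.
Since both are reversed, neither can invade when rare; the interior point is a saddle.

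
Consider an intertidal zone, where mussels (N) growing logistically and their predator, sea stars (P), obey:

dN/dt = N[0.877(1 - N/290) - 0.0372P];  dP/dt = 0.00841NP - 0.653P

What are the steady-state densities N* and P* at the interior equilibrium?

N* ≈ 77.6, P* ≈ 17.3

From dP/dt = 0 with P > 0: 0.00841N* = 0.653, so N* = 77.6.
Substitute into dN/dt = 0: 0.877(1 - 77.6/290) = 0.0372P*.
The bracket is 0.732, giving P* = 0.642/0.0372 = 17.3.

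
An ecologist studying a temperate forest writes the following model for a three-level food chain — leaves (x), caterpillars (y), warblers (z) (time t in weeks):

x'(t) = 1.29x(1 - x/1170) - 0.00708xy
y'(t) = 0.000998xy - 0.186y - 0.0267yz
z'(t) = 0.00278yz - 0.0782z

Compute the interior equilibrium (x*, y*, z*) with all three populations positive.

From dz/dt = 0: 0.00278y* = 0.0782, so y* = 28.1.
From dx/dt = 0: 1.29(1 - x*/1170) = 0.00708·28.1, giving x* = 1170·(1 - 0.154) = 989.
From dy/dt = 0: 0.000998·989 - 0.186 = 0.0267z*, so z* = 0.801/0.0267 = 30.

x* ≈ 989, y* ≈ 28.1, z* ≈ 30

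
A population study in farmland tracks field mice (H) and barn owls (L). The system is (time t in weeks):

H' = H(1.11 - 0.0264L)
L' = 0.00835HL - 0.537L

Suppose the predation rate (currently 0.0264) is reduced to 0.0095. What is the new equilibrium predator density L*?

At the interior fixed point, setting dH/dt = 0 with H > 0 fixes L* = (prey growth rate)/(HL coefficient) — independent of the other coefficients.
With the change, L* = 1.11/0.0095 = 117; it rises from 42.

L* ≈ 117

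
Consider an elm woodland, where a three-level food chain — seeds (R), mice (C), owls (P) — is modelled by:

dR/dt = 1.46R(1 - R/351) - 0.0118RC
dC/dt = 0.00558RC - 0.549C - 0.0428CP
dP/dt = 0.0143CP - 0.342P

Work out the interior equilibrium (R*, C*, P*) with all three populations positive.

From dP/dt = 0: 0.0143C* = 0.342, so C* = 23.9.
From dR/dt = 0: 1.46(1 - R*/351) = 0.0118·23.9, giving R* = 351·(1 - 0.193) = 283.
From dC/dt = 0: 0.00558·283 - 0.549 = 0.0428P*, so P* = 1.03/0.0428 = 24.1.

R* ≈ 283, C* ≈ 23.9, P* ≈ 24.1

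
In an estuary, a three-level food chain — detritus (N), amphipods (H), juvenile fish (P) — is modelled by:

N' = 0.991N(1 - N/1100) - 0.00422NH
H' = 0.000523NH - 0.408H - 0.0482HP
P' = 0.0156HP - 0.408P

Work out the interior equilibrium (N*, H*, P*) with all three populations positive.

From dP/dt = 0: 0.0156H* = 0.408, so H* = 26.2.
From dN/dt = 0: 0.991(1 - N*/1100) = 0.00422·26.2, giving N* = 1100·(1 - 0.111) = 977.
From dH/dt = 0: 0.000523·977 - 0.408 = 0.0482P*, so P* = 0.103/0.0482 = 2.14.

N* ≈ 977, H* ≈ 26.2, P* ≈ 2.14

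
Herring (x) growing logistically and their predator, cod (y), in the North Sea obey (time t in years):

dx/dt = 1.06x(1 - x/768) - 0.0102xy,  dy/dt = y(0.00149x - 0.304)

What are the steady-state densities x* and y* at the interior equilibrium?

x* ≈ 204, y* ≈ 76.3

From dy/dt = 0 with y > 0: 0.00149x* = 0.304, so x* = 204.
Substitute into dx/dt = 0: 1.06(1 - 204/768) = 0.0102y*.
The bracket is 0.734, giving y* = 0.778/0.0102 = 76.3.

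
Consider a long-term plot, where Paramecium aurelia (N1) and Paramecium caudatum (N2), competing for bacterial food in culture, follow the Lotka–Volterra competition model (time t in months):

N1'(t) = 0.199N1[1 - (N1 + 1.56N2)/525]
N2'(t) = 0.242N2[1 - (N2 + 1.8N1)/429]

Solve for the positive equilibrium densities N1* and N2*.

N1* ≈ 79.8, N2* ≈ 285

Setting both brackets to zero gives the nullclines N1 + 1.56N2 = 525 and 1.8N1 + N2 = 429.
Substituting N2 = 429 - 1.8N1 into the first: N1(1 - 1.56·1.8) = 525 - 1.56·429.
So N1* = -144/-1.81 = 79.8, and then N2* = 429 - 1.8·79.8 = 285.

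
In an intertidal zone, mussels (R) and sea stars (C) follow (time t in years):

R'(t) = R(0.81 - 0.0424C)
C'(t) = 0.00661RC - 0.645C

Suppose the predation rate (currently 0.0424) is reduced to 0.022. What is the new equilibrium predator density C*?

C* ≈ 36.8

At the interior fixed point, setting dR/dt = 0 with R > 0 fixes C* = (prey growth rate)/(RC coefficient) — independent of the other coefficients.
With the change, C* = 0.81/0.022 = 36.8; it rises from 19.1.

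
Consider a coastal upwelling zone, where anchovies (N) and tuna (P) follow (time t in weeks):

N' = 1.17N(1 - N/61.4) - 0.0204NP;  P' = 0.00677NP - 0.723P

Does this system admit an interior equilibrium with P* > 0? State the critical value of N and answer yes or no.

The predator equation gives dP/dt > 0 only when N > 0.723/0.00677 = 107.
Without the predator, N → K = 61.4. Since 61.4 < 107, the predator cannot invade.

Threshold N = 107; K < 107, so no, the predator goes extinct.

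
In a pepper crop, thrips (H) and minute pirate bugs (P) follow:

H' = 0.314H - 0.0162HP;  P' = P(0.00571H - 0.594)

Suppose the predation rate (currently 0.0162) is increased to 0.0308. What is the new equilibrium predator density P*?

At the interior fixed point, setting dH/dt = 0 with H > 0 fixes P* = (prey growth rate)/(HP coefficient) — independent of the other coefficients.
With the change, P* = 0.314/0.0308 = 10.2; it falls from 19.4.

P* ≈ 10.2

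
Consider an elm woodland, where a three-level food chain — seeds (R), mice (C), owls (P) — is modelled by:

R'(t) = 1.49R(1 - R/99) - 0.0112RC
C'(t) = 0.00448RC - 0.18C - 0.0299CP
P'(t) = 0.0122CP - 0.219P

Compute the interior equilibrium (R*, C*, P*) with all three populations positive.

From dP/dt = 0: 0.0122C* = 0.219, so C* = 18.
From dR/dt = 0: 1.49(1 - R*/99) = 0.0112·18, giving R* = 99·(1 - 0.135) = 85.6.
From dC/dt = 0: 0.00448·85.6 - 0.18 = 0.0299P*, so P* = 0.204/0.0299 = 6.81.

R* ≈ 85.6, C* ≈ 18, P* ≈ 6.81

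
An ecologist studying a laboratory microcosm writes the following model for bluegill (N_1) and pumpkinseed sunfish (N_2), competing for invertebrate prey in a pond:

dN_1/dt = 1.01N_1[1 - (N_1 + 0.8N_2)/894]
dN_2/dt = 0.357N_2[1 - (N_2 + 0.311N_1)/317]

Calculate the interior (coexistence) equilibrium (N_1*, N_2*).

Setting both brackets to zero gives the nullclines N_1 + 0.8N_2 = 894 and 0.311N_1 + N_2 = 317.
Substituting N_2 = 317 - 0.311N_1 into the first: N_1(1 - 0.8·0.311) = 894 - 0.8·317.
So N_1* = 640/0.751 = 853, and then N_2* = 317 - 0.311·853 = 51.9.

N_1* ≈ 853, N_2* ≈ 51.9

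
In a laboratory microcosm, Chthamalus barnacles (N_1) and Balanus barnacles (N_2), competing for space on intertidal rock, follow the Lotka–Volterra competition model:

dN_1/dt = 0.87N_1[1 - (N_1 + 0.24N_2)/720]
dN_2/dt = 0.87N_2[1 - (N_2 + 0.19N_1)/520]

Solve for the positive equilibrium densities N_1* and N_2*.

Setting both brackets to zero gives the nullclines N_1 + 0.24N_2 = 720 and 0.19N_1 + N_2 = 520.
Substituting N_2 = 520 - 0.19N_1 into the first: N_1(1 - 0.24·0.19) = 720 - 0.24·520.
So N_1* = 595/0.954 = 624, and then N_2* = 520 - 0.19·624 = 402.

N_1* ≈ 624, N_2* ≈ 402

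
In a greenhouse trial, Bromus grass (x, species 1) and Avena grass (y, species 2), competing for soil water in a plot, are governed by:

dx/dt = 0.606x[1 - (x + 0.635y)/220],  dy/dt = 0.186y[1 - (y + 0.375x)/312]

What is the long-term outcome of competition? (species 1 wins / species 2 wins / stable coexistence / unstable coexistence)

stable coexistence

Compare the nullcline intercepts: K1/α12 = 220/0.635 = 346 > K2 = 312; K2/α21 = 312/0.375 = 832 > K1 = 220.
Since both inequalities hold, each species can invade when rare, so the interior equilibrium is stable.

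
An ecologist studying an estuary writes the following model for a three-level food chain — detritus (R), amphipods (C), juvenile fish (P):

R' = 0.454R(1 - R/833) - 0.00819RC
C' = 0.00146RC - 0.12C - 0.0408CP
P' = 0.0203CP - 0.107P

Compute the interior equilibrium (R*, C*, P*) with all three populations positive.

From dP/dt = 0: 0.0203C* = 0.107, so C* = 5.27.
From dR/dt = 0: 0.454(1 - R*/833) = 0.00819·5.27, giving R* = 833·(1 - 0.0951) = 754.
From dC/dt = 0: 0.00146·754 - 0.12 = 0.0408P*, so P* = 0.981/0.0408 = 24.

R* ≈ 754, C* ≈ 5.27, P* ≈ 24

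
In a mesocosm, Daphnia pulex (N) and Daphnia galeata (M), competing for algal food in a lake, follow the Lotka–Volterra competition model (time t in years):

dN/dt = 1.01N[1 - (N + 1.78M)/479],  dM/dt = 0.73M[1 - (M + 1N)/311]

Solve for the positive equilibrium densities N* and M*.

Setting both brackets to zero gives the nullclines N + 1.78M = 479 and 1N + M = 311.
Substituting M = 311 - 1N into the first: N(1 - 1.78·1) = 479 - 1.78·311.
So N* = -74.6/-0.78 = 95.6, and then M* = 311 - 1·95.6 = 215.

N* ≈ 95.6, M* ≈ 215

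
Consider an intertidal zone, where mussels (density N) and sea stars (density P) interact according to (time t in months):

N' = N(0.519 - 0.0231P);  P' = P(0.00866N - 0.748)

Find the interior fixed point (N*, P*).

Set dP/dt = 0 with P > 0: 0.00866N - 0.748 = 0, so N* = 0.748/0.00866 = 86.4.
Set dN/dt = 0 with N > 0: 0.519 - 0.0231P = 0, so P* = 0.519/0.0231 = 22.5.

N* ≈ 86.4, P* ≈ 22.5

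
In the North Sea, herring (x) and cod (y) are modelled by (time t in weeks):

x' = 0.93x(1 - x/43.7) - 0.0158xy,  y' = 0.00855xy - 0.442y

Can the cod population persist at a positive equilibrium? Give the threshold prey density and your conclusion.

Threshold x = 51.7; K < 51.7, so no, the predator goes extinct.

The predator equation gives dy/dt > 0 only when x > 0.442/0.00855 = 51.7.
Without the predator, x → K = 43.7. Since 43.7 < 51.7, the predator cannot invade.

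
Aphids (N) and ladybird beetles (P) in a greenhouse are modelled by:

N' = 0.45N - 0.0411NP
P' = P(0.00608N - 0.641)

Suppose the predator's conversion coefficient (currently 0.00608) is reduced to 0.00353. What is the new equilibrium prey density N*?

At the interior fixed point, setting dP/dt = 0 with P > 0 fixes N* = (predator death rate)/(NP coefficient) — independent of the other coefficients.
With the change, N* = 0.641/0.00353 = 182; it rises from 105.

N* ≈ 182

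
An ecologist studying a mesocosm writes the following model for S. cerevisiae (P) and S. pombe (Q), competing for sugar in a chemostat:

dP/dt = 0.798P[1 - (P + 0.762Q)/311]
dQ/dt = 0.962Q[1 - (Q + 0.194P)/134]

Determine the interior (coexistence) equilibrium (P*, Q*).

Setting both brackets to zero gives the nullclines P + 0.762Q = 311 and 0.194P + Q = 134.
Substituting Q = 134 - 0.194P into the first: P(1 - 0.762·0.194) = 311 - 0.762·134.
So P* = 209/0.852 = 245, and then Q* = 134 - 0.194·245 = 86.4.

P* ≈ 245, Q* ≈ 86.4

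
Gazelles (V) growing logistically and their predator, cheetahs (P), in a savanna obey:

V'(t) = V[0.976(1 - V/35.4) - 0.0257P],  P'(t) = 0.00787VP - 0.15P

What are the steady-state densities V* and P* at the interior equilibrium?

V* ≈ 19.1, P* ≈ 17.5

From dP/dt = 0 with P > 0: 0.00787V* = 0.15, so V* = 19.1.
Substitute into dV/dt = 0: 0.976(1 - 19.1/35.4) = 0.0257P*.
The bracket is 0.462, giving P* = 0.451/0.0257 = 17.5.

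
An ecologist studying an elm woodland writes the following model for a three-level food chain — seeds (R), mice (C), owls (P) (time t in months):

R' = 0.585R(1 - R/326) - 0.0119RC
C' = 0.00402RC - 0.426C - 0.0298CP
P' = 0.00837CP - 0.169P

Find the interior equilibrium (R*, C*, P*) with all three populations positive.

R* ≈ 192, C* ≈ 20.2, P* ≈ 11.6

From dP/dt = 0: 0.00837C* = 0.169, so C* = 20.2.
From dR/dt = 0: 0.585(1 - R*/326) = 0.0119·20.2, giving R* = 326·(1 - 0.411) = 192.
From dC/dt = 0: 0.00402·192 - 0.426 = 0.0298P*, so P* = 0.346/0.0298 = 11.6.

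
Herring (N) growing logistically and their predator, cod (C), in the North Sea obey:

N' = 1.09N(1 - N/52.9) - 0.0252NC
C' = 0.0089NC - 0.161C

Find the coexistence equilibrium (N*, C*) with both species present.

From dC/dt = 0 with C > 0: 0.0089N* = 0.161, so N* = 18.1.
Substitute into dN/dt = 0: 1.09(1 - 18.1/52.9) = 0.0252C*.
The bracket is 0.658, giving C* = 0.717/0.0252 = 28.5.

N* ≈ 18.1, C* ≈ 28.5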